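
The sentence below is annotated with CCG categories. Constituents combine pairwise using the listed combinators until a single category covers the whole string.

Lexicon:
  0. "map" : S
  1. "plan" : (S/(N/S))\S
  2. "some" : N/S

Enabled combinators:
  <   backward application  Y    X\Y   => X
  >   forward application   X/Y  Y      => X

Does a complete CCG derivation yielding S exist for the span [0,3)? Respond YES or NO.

[0,3] S   >
  [0,2] S/(N/S)   <
    [0,1] "map" : S
    [1,2] "plan" : (S/(N/S))\S
  [2,3] "some" : N/S

YES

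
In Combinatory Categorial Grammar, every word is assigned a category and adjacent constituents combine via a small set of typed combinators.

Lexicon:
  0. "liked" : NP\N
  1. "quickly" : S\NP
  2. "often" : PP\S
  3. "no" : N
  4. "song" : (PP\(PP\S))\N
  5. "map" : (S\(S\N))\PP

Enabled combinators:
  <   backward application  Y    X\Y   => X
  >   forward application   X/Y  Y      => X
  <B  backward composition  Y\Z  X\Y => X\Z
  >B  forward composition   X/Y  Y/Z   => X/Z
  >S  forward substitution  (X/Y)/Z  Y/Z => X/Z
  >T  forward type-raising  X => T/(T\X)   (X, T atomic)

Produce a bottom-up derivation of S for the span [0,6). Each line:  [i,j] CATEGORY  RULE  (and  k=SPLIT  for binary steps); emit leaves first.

[0,6] S   <
  [0,2] S\N   <B
    [0,1] "liked" : NP\N
    [1,2] "quickly" : S\NP
  [2,6] S\(S\N)   <
    [2,5] PP   <
      [2,3] "often" : PP\S
      [3,5] PP\(PP\S)   <
        [3,4] "no" : N
        [4,5] "song" : (PP\(PP\S))\N
    [5,6] "map" : (S\(S\N))\PP

[0,1] NP\N  lex  "liked"
[1,2] S\NP  lex  "quickly"
[0,2] S\N  <B  k=1
[2,3] PP\S  lex  "often"
[3,4] N  lex  "no"
[4,5] (PP\(PP\S))\N  lex  "song"
[3,5] PP\(PP\S)  <  k=4
[2,5] PP  <  k=3
[5,6] (S\(S\N))\PP  lex  "map"
[2,6] S\(S\N)  <  k=5
[0,6] S  <  k=2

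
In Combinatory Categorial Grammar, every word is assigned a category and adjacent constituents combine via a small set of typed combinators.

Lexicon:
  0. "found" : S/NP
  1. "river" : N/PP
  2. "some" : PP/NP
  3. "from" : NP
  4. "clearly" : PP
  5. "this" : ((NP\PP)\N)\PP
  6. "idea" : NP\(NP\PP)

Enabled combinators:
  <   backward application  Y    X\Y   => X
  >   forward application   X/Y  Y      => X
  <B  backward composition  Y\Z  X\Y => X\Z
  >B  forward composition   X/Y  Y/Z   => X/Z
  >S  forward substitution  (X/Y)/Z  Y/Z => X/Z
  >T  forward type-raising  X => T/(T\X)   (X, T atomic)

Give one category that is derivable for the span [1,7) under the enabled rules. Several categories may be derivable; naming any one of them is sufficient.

[0,7] S   >
  [0,1] "found" : S/NP
  [1,7] NP   <
    [1,6] NP\PP   <
      [1,4] N   >
        [1,3] N/NP   >B
          [1,2] "river" : N/PP
          [2,3] "some" : PP/NP
        [3,4] "from" : NP
      [4,6] (NP\PP)\N   <
        [4,5] "clearly" : PP
        [5,6] "this" : ((NP\PP)\N)\PP
    [6,7] "idea" : NP\(NP\PP)

NP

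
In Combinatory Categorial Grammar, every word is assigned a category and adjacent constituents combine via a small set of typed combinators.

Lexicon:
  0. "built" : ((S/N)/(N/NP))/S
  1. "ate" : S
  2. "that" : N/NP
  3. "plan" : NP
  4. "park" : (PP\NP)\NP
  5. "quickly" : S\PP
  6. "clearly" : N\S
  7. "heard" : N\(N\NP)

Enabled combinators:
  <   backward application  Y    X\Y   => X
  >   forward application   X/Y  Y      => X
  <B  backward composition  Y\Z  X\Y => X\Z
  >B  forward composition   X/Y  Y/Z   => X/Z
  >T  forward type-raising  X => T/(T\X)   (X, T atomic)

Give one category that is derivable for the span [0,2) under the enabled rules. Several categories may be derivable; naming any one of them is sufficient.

(S/N)/(N/NP)

[0,8] S   >
  [0,3] S/N   >
    [0,2] (S/N)/(N/NP)   >
      [0,1] "built" : ((S/N)/(N/NP))/S
      [1,2] "ate" : S
    [2,3] "that" : N/NP
  [3,8] N   <
    [3,7] N\NP   <B
      [3,5] PP\NP   <
        [3,4] "plan" : NP
        [4,5] "park" : (PP\NP)\NP
      [5,7] N\PP   <B
        [5,6] "quickly" : S\PP
        [6,7] "clearly" : N\S
    [7,8] "heard" : N\(N\NP)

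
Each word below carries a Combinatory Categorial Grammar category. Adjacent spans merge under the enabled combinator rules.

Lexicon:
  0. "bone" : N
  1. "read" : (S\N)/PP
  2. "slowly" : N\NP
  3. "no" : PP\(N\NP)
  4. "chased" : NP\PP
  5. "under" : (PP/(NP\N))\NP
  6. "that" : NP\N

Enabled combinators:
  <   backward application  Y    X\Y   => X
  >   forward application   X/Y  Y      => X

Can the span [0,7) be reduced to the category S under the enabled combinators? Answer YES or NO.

YES

[0,7] S   <
  [0,1] "bone" : N
  [1,7] S\N   >
    [1,2] "read" : (S\N)/PP
    [2,7] PP   >
      [2,6] PP/(NP\N)   <
        [2,5] NP   <
          [2,4] PP   <
            [2,3] "slowly" : N\NP
            [3,4] "no" : PP\(N\NP)
          [4,5] "chased" : NP\PP
        [5,6] "under" : (PP/(NP\N))\NP
      [6,7] "that" : NP\N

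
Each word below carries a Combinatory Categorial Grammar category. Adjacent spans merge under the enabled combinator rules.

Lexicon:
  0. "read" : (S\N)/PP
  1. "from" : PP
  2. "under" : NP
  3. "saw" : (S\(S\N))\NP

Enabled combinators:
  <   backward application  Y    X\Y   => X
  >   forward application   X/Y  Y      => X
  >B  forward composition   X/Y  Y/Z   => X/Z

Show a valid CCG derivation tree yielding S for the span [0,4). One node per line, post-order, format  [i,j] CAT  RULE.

[0,4] S   <
  [0,2] S\N   >
    [0,1] "read" : (S\N)/PP
    [1,2] "from" : PP
  [2,4] S\(S\N)   <
    [2,3] "under" : NP
    [3,4] "saw" : (S\(S\N))\NP

[0,1] (S\N)/PP  lex  "read"
[1,2] PP  lex  "from"
[0,2] S\N  >  k=1
[2,3] NP  lex  "under"
[3,4] (S\(S\N))\NP  lex  "saw"
[2,4] S\(S\N)  <  k=3
[0,4] S  <  k=2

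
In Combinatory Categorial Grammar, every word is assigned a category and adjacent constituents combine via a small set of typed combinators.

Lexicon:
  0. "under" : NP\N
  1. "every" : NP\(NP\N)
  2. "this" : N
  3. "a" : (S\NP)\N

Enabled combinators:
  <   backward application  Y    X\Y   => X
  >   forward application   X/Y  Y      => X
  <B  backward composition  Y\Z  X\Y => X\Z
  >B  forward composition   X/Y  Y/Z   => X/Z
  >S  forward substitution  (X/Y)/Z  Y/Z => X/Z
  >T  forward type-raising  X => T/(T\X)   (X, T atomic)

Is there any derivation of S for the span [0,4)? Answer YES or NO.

YES

[0,4] S   <
  [0,2] NP   <
    [0,1] "under" : NP\N
    [1,2] "every" : NP\(NP\N)
  [2,4] S\NP   <
    [2,3] "this" : N
    [3,4] "a" : (S\NP)\N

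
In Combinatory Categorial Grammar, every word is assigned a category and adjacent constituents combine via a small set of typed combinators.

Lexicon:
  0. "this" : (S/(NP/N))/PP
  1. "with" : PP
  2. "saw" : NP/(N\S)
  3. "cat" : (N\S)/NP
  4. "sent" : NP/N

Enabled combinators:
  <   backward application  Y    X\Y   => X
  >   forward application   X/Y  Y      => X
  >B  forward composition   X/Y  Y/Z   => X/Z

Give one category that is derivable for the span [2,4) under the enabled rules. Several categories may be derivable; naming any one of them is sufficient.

NP/NP

[0,5] S   >
  [0,2] S/(NP/N)   >
    [0,1] "this" : (S/(NP/N))/PP
    [1,2] "with" : PP
  [2,5] NP/N   >B
    [2,4] NP/NP   >B
      [2,3] "saw" : NP/(N\S)
      [3,4] "cat" : (N\S)/NP
    [4,5] "sent" : NP/N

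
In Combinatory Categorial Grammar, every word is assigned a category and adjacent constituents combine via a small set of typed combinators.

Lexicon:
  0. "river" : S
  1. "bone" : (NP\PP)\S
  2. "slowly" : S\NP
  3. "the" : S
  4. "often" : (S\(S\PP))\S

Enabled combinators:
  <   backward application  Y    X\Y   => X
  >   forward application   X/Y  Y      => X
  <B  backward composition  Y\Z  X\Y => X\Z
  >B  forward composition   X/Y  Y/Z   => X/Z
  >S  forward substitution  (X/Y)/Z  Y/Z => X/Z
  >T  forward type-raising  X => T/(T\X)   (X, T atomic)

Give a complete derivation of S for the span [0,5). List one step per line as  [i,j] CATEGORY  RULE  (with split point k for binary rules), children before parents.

[0,1] S  lex  "river"
[1,2] (NP\PP)\S  lex  "bone"
[0,2] NP\PP  <  k=1
[2,3] S\NP  lex  "slowly"
[0,3] S\PP  <B  k=2
[3,4] S  lex  "the"
[4,5] (S\(S\PP))\S  lex  "often"
[3,5] S\(S\PP)  <  k=4
[0,5] S  <  k=3

[0,5] S   <
  [0,3] S\PP   <B
    [0,2] NP\PP   <
      [0,1] "river" : S
      [1,2] "bone" : (NP\PP)\S
    [2,3] "slowly" : S\NP
  [3,5] S\(S\PP)   <
    [3,4] "the" : S
    [4,5] "often" : (S\(S\PP))\S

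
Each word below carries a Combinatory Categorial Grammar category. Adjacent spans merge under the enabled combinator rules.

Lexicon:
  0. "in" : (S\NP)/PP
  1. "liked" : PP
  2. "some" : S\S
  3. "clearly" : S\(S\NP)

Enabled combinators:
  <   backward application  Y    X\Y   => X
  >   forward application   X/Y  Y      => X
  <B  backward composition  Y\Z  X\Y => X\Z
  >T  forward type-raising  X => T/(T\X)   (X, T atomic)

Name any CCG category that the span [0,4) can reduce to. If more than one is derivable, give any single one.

S

[0,4] S   <
  [0,3] S\NP   <B
    [0,2] S\NP   >
      [0,1] "in" : (S\NP)/PP
      [1,2] "liked" : PP
    [2,3] "some" : S\S
  [3,4] "clearly" : S\(S\NP)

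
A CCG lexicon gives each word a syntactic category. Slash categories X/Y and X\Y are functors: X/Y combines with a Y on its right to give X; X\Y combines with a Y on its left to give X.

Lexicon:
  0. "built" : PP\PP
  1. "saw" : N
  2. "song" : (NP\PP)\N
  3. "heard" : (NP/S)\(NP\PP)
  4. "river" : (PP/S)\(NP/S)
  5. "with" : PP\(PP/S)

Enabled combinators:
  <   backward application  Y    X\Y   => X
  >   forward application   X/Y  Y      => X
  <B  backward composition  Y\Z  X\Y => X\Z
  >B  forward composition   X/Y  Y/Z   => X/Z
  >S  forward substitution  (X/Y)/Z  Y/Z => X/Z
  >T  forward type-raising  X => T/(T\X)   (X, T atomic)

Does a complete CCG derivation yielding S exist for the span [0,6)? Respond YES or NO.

PP\PP N (NP\PP)\N (NP/S)\(NP\PP) (PP/S)\(NP/S) PP\(PP/S)
CKY chart[0,6] = {N/(N\PP), NP/(NP\PP), PP, PP/(PP\PP), S/(S\PP)}; S ∉ chart

NO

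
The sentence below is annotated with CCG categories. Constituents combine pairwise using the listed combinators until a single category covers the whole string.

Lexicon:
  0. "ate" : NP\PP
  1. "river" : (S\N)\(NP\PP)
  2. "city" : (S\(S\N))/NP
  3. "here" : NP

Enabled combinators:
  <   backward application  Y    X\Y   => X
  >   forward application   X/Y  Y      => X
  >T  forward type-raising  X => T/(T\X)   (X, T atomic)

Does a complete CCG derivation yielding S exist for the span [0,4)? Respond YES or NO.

[0,4] S   <
  [0,2] S\N   <
    [0,1] "ate" : NP\PP
    [1,2] "river" : (S\N)\(NP\PP)
  [2,4] S\(S\N)   >
    [2,3] "city" : (S\(S\N))/NP
    [3,4] "here" : NP

YES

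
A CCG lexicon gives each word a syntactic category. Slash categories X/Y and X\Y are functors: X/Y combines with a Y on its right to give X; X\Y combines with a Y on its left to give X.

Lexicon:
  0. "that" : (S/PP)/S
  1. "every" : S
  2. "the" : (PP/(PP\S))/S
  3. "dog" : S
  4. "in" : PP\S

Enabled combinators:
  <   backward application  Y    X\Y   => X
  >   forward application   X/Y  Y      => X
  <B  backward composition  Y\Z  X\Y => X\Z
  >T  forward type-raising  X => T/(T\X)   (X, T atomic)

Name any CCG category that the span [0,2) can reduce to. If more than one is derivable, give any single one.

[0,5] S   >
  [0,2] S/PP   >
    [0,1] "that" : (S/PP)/S
    [1,2] "every" : S
  [2,5] PP   >
    [2,4] PP/(PP\S)   >
      [2,3] "the" : (PP/(PP\S))/S
      [3,4] "dog" : S
    [4,5] "in" : PP\S

S/PP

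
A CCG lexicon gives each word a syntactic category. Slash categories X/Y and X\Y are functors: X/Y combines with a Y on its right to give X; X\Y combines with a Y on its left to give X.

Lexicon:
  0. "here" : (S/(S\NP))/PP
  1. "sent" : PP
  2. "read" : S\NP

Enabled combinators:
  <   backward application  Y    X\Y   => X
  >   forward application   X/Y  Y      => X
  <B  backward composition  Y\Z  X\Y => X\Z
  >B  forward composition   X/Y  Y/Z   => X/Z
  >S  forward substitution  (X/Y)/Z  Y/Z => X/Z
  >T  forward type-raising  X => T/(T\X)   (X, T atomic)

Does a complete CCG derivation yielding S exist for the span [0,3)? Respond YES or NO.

[0,3] S   >
  [0,2] S/(S\NP)   >
    [0,1] "here" : (S/(S\NP))/PP
    [1,2] "sent" : PP
  [2,3] "read" : S\NP

YES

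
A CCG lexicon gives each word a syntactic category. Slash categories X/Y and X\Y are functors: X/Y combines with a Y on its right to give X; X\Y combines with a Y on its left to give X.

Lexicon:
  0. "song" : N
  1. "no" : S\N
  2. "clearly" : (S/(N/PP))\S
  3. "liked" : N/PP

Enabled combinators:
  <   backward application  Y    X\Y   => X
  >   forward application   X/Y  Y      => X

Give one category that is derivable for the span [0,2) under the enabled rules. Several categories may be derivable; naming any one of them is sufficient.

[0,4] S   >
  [0,3] S/(N/PP)   <
    [0,2] S   <
      [0,1] "song" : N
      [1,2] "no" : S\N
    [2,3] "clearly" : (S/(N/PP))\S
  [3,4] "liked" : N/PP

S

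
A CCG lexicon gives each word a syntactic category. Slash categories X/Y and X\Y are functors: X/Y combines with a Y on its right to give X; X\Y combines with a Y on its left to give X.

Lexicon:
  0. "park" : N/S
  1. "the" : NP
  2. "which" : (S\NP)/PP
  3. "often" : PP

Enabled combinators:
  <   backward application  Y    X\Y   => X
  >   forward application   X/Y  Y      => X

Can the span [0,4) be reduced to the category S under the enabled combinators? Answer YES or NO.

N/S NP (S\NP)/PP PP
CKY chart[0,4] = {N}; S ∉ chart

NO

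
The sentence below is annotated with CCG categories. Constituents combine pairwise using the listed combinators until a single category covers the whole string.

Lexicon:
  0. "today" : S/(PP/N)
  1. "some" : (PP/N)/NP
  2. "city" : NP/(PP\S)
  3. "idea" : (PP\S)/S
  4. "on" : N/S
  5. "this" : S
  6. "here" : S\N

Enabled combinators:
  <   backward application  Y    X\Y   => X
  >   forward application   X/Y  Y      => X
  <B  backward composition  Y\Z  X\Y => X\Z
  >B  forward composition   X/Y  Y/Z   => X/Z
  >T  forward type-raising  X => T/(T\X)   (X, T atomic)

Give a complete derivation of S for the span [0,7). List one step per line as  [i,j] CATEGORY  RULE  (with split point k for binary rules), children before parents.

[0,1] S/(PP/N)  lex  "today"
[1,2] (PP/N)/NP  lex  "some"
[0,2] S/NP  >B  k=1
[2,3] NP/(PP\S)  lex  "city"
[3,4] (PP\S)/S  lex  "idea"
[2,4] NP/S  >B  k=3
[4,5] N/S  lex  "on"
[5,6] S  lex  "this"
[4,6] N  >  k=5
[6,7] S\N  lex  "here"
[4,7] S  <  k=6
[2,7] NP  >  k=4
[0,7] S  >  k=2

[0,7] S   >
  [0,2] S/NP   >B
    [0,1] "today" : S/(PP/N)
    [1,2] "some" : (PP/N)/NP
  [2,7] NP   >
    [2,4] NP/S   >B
      [2,3] "city" : NP/(PP\S)
      [3,4] "idea" : (PP\S)/S
    [4,7] S   <
      [4,6] N   >
        [4,5] "on" : N/S
        [5,6] "this" : S
      [6,7] "here" : S\N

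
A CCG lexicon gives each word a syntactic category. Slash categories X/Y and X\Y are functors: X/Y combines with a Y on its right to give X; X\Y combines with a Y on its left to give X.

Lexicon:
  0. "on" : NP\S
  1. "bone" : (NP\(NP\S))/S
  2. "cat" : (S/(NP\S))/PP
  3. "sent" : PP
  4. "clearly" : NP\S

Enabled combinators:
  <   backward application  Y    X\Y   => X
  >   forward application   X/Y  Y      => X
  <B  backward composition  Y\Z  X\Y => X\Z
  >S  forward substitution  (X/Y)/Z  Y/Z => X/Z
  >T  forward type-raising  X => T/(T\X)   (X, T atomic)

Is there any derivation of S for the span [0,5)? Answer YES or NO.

NO

NP\S (NP\(NP\S))/S (S/(NP\S))/PP PP NP\S
CKY chart[0,5] = {N/(N\NP), NP, NP/(NP\NP), PP/(PP\NP), S/(S\NP)}; S ∉ chart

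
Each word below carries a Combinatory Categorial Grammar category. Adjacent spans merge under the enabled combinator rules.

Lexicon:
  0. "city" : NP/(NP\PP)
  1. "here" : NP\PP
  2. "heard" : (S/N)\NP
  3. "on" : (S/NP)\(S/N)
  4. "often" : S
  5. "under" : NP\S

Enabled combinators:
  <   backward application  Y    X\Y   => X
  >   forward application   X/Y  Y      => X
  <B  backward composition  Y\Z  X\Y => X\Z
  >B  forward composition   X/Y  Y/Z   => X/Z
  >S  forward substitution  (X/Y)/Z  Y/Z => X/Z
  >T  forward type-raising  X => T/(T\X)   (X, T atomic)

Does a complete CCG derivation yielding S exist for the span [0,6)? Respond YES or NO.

YES

[0,6] S   >
  [0,4] S/NP   <
    [0,3] S/N   <
      [0,2] NP   >
        [0,1] "city" : NP/(NP\PP)
        [1,2] "here" : NP\PP
      [2,3] "heard" : (S/N)\NP
    [3,4] "on" : (S/NP)\(S/N)
  [4,6] NP   <
    [4,5] "often" : S
    [5,6] "under" : NP\S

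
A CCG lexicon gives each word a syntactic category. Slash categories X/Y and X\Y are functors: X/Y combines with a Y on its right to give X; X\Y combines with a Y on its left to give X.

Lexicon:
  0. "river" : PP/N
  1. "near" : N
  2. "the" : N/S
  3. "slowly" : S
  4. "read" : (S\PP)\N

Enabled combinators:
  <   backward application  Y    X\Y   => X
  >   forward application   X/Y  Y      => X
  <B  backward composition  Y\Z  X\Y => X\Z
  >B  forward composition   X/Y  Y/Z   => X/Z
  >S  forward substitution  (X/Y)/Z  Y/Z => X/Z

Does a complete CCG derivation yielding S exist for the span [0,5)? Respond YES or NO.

YES

[0,5] S   <
  [0,2] PP   >
    [0,1] "river" : PP/N
    [1,2] "near" : N
  [2,5] S\PP   <
    [2,4] N   >
      [2,3] "the" : N/S
      [3,4] "slowly" : S
    [4,5] "read" : (S\PP)\N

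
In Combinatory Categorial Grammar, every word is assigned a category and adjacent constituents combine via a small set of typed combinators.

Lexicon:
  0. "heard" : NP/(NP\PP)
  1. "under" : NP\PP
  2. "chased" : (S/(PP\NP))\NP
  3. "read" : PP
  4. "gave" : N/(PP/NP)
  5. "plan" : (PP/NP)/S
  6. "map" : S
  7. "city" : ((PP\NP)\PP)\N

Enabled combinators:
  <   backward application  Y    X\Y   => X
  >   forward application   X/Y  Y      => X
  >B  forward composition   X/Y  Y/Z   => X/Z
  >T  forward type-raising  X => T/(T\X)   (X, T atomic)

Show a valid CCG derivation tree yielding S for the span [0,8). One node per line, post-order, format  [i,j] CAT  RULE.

[0,8] S   >
  [0,3] S/(PP\NP)   <
    [0,2] NP   >
      [0,1] "heard" : NP/(NP\PP)
      [1,2] "under" : NP\PP
    [2,3] "chased" : (S/(PP\NP))\NP
  [3,8] PP\NP   <
    [3,4] "read" : PP
    [4,8] (PP\NP)\PP   <
      [4,7] N   >
        [4,6] N/S   >B
          [4,5] "gave" : N/(PP/NP)
          [5,6] "plan" : (PP/NP)/S
        [6,7] "map" : S
      [7,8] "city" : ((PP\NP)\PP)\N

[0,1] NP/(NP\PP)  lex  "heard"
[1,2] NP\PP  lex  "under"
[0,2] NP  >  k=1
[2,3] (S/(PP\NP))\NP  lex  "chased"
[0,3] S/(PP\NP)  <  k=2
[3,4] PP  lex  "read"
[4,5] N/(PP/NP)  lex  "gave"
[5,6] (PP/NP)/S  lex  "plan"
[4,6] N/S  >B  k=5
[6,7] S  lex  "map"
[4,7] N  >  k=6
[7,8] ((PP\NP)\PP)\N  lex  "city"
[4,8] (PP\NP)\PP  <  k=7
[3,8] PP\NP  <  k=4
[0,8] S  >  k=3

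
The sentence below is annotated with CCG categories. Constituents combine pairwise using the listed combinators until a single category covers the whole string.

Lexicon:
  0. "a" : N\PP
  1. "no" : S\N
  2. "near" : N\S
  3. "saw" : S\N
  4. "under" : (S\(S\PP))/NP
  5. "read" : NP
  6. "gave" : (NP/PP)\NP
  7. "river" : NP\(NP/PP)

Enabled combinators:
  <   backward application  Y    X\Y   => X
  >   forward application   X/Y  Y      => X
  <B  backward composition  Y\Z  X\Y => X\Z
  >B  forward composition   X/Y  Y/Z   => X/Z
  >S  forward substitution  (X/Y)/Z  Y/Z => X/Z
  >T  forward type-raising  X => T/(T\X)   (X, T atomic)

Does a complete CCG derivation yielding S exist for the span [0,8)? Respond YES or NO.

YES

[0,8] S   <
  [0,4] S\PP   <B
    [0,2] S\PP   <B
      [0,1] "a" : N\PP
      [1,2] "no" : S\N
    [2,4] S\S   <B
      [2,3] "near" : N\S
      [3,4] "saw" : S\N
  [4,8] S\(S\PP)   >
    [4,5] "under" : (S\(S\PP))/NP
    [5,8] NP   <
      [5,7] NP/PP   <
        [5,6] "read" : NP
        [6,7] "gave" : (NP/PP)\NP
      [7,8] "river" : NP\(NP/PP)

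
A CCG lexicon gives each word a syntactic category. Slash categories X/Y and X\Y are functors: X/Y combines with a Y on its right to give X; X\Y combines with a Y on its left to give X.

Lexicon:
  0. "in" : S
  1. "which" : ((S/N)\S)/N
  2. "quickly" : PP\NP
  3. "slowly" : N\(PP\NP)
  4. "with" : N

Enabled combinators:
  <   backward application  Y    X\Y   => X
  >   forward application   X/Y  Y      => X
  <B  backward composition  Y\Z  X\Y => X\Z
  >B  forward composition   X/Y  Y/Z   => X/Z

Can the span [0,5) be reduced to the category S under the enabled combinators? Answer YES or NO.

[0,5] S   >
  [0,4] S/N   <
    [0,1] "in" : S
    [1,4] (S/N)\S   >
      [1,2] "which" : ((S/N)\S)/N
      [2,4] N   <
        [2,3] "quickly" : PP\NP
        [3,4] "slowly" : N\(PP\NP)
  [4,5] "with" : N

YES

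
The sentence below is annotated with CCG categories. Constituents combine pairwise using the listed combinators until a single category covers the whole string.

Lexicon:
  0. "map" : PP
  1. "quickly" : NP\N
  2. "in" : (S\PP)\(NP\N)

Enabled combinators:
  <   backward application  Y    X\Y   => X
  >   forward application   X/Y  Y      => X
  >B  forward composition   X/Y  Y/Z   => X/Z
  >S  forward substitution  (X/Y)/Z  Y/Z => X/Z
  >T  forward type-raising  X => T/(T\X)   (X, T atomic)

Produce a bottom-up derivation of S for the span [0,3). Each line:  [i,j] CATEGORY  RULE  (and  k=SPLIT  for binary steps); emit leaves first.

[0,3] S   >
  [0,1] S/(S\PP)   >T
    [0,1] "map" : PP
  [1,3] S\PP   <
    [1,2] "quickly" : NP\N
    [2,3] "in" : (S\PP)\(NP\N)

[0,1] PP  lex  "map"
[0,1] S/(S\PP)  >T
[1,2] NP\N  lex  "quickly"
[2,3] (S\PP)\(NP\N)  lex  "in"
[1,3] S\PP  <  k=2
[0,3] S  >  k=1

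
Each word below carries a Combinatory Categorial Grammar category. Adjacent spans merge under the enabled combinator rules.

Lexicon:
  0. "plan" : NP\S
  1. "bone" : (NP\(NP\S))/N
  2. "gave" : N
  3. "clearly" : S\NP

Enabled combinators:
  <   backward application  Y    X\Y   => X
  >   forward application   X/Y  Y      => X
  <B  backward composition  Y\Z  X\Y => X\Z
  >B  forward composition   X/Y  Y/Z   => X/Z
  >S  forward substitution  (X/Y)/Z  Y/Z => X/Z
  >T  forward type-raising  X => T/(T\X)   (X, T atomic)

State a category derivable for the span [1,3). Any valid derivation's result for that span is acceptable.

NP\(NP\S)

[0,4] S   <
  [0,3] NP   <
    [0,1] "plan" : NP\S
    [1,3] NP\(NP\S)   >
      [1,2] "bone" : (NP\(NP\S))/N
      [2,3] "gave" : N
  [3,4] "clearly" : S\NP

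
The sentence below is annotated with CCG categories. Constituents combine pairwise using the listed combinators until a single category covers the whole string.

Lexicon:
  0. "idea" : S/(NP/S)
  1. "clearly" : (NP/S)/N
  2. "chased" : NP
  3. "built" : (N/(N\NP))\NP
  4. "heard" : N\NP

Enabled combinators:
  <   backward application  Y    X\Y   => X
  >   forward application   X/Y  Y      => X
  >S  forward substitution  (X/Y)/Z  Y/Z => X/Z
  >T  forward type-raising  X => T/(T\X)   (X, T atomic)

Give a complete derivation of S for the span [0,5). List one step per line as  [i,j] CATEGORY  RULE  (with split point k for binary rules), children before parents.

[0,5] S   >
  [0,1] "idea" : S/(NP/S)
  [1,5] NP/S   >
    [1,2] "clearly" : (NP/S)/N
    [2,5] N   >
      [2,4] N/(N\NP)   <
        [2,3] "chased" : NP
        [3,4] "built" : (N/(N\NP))\NP
      [4,5] "heard" : N\NP

[0,1] S/(NP/S)  lex  "idea"
[1,2] (NP/S)/N  lex  "clearly"
[2,3] NP  lex  "chased"
[3,4] (N/(N\NP))\NP  lex  "built"
[2,4] N/(N\NP)  <  k=3
[4,5] N\NP  lex  "heard"
[2,5] N  >  k=4
[1,5] NP/S  >  k=2
[0,5] S  >  k=1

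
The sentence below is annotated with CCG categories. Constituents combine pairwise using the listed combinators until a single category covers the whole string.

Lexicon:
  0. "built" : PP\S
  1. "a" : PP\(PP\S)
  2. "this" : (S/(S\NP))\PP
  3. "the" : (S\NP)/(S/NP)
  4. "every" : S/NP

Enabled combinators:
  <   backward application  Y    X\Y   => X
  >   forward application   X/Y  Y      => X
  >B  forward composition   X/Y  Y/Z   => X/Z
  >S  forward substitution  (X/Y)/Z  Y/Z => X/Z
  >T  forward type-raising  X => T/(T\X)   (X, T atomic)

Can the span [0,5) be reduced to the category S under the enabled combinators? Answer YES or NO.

YES

[0,5] S   >
  [0,3] S/(S\NP)   <
    [0,2] PP   <
      [0,1] "built" : PP\S
      [1,2] "a" : PP\(PP\S)
    [2,3] "this" : (S/(S\NP))\PP
  [3,5] S\NP   >
    [3,4] "the" : (S\NP)/(S/NP)
    [4,5] "every" : S/NP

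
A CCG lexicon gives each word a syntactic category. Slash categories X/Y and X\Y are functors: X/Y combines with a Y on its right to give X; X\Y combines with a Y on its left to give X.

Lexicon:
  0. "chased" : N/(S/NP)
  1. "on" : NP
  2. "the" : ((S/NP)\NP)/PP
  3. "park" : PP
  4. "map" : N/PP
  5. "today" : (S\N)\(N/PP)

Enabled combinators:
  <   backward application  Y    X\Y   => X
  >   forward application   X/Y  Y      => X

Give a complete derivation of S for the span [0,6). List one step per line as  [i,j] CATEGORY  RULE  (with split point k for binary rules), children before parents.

[0,1] N/(S/NP)  lex  "chased"
[1,2] NP  lex  "on"
[2,3] ((S/NP)\NP)/PP  lex  "the"
[3,4] PP  lex  "park"
[2,4] (S/NP)\NP  >  k=3
[1,4] S/NP  <  k=2
[0,4] N  >  k=1
[4,5] N/PP  lex  "map"
[5,6] (S\N)\(N/PP)  lex  "today"
[4,6] S\N  <  k=5
[0,6] S  <  k=4

[0,6] S   <
  [0,4] N   >
    [0,1] "chased" : N/(S/NP)
    [1,4] S/NP   <
      [1,2] "on" : NP
      [2,4] (S/NP)\NP   >
        [2,3] "the" : ((S/NP)\NP)/PP
        [3,4] "park" : PP
  [4,6] S\N   <
    [4,5] "map" : N/PP
    [5,6] "today" : (S\N)\(N/PP)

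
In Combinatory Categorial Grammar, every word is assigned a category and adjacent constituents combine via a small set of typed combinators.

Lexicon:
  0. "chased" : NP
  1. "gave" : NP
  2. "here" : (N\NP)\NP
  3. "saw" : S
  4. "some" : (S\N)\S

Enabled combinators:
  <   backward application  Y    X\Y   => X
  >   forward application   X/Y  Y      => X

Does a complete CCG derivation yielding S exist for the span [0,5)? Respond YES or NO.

[0,5] S   <
  [0,3] N   <
    [0,1] "chased" : NP
    [1,3] N\NP   <
      [1,2] "gave" : NP
      [2,3] "here" : (N\NP)\NP
  [3,5] S\N   <
    [3,4] "saw" : S
    [4,5] "some" : (S\N)\S

YES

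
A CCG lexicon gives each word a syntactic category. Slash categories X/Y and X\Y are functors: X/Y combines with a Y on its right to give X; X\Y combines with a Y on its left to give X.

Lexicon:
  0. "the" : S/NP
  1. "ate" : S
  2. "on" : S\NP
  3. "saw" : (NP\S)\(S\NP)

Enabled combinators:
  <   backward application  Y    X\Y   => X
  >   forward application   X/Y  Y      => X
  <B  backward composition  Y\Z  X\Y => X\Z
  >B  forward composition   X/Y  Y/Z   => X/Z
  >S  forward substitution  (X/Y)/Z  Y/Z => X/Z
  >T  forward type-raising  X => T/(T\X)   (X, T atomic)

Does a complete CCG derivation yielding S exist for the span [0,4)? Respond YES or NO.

YES

[0,4] S   >
  [0,1] "the" : S/NP
  [1,4] NP   <
    [1,2] "ate" : S
    [2,4] NP\S   <
      [2,3] "on" : S\NP
      [3,4] "saw" : (NP\S)\(S\NP)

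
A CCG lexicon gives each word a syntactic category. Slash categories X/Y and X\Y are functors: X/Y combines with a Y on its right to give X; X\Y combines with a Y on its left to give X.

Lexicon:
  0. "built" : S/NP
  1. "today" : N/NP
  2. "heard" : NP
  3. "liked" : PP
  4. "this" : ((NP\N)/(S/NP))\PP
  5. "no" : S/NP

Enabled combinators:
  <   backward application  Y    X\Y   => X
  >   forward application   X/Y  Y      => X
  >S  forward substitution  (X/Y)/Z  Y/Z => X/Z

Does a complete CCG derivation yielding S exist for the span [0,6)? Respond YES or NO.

YES

[0,6] S   >
  [0,1] "built" : S/NP
  [1,6] NP   <
    [1,3] N   >
      [1,2] "today" : N/NP
      [2,3] "heard" : NP
    [3,6] NP\N   >
      [3,5] (NP\N)/(S/NP)   <
        [3,4] "liked" : PP
        [4,5] "this" : ((NP\N)/(S/NP))\PP
      [5,6] "no" : S/NP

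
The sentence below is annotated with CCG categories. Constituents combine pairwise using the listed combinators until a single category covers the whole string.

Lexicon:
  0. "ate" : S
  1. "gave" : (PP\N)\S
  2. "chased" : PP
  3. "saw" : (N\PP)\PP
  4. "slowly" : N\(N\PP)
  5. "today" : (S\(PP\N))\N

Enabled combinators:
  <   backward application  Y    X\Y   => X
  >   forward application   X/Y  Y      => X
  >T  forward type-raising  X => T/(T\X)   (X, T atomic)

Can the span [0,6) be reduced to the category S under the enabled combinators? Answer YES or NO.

[0,6] S   <
  [0,2] PP\N   <
    [0,1] "ate" : S
    [1,2] "gave" : (PP\N)\S
  [2,6] S\(PP\N)   <
    [2,5] N   <
      [2,4] N\PP   <
        [2,3] "chased" : PP
        [3,4] "saw" : (N\PP)\PP
      [4,5] "slowly" : N\(N\PP)
    [5,6] "today" : (S\(PP\N))\N

YES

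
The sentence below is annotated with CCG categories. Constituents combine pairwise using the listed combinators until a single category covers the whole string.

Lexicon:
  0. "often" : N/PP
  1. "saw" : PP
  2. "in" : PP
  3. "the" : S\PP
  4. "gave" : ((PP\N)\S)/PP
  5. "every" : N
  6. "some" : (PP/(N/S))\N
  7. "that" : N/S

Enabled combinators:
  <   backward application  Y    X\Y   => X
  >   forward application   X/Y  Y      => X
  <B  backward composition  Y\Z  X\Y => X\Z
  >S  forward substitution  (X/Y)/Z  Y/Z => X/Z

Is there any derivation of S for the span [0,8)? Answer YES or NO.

N/PP PP PP S\PP ((PP\N)\S)/PP N (PP/(N/S))\N N/S
CKY chart[0,8] = {PP}; S ∉ chart

NO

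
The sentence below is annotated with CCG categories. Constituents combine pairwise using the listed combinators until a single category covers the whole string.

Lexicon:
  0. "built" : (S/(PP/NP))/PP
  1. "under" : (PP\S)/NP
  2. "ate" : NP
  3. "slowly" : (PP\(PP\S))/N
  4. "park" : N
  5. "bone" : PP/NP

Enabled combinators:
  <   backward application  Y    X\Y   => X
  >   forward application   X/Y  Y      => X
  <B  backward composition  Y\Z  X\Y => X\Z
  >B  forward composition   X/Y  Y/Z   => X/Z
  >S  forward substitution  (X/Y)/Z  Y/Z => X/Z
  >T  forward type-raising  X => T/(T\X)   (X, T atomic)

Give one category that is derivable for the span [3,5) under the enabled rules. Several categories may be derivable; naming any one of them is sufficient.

PP\(PP\S)

[0,6] S   >
  [0,5] S/(PP/NP)   >
    [0,1] "built" : (S/(PP/NP))/PP
    [1,5] PP   <
      [1,3] PP\S   >
        [1,2] "under" : (PP\S)/NP
        [2,3] "ate" : NP
      [3,5] PP\(PP\S)   >
        [3,4] "slowly" : (PP\(PP\S))/N
        [4,5] "park" : N
  [5,6] "bone" : PP/NP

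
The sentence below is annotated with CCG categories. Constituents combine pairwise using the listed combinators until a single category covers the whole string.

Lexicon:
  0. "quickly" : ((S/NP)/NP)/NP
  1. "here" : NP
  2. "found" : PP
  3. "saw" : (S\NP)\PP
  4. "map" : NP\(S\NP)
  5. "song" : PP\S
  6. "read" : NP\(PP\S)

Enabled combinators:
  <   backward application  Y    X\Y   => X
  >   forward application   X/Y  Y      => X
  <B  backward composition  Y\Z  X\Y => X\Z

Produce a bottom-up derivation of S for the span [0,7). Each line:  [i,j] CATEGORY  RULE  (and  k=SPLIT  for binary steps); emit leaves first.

[0,1] ((S/NP)/NP)/NP  lex  "quickly"
[1,2] NP  lex  "here"
[0,2] (S/NP)/NP  >  k=1
[2,3] PP  lex  "found"
[3,4] (S\NP)\PP  lex  "saw"
[4,5] NP\(S\NP)  lex  "map"
[3,5] NP\PP  <B  k=4
[2,5] NP  <  k=3
[0,5] S/NP  >  k=2
[5,6] PP\S  lex  "song"
[6,7] NP\(PP\S)  lex  "read"
[5,7] NP  <  k=6
[0,7] S  >  k=5

[0,7] S   >
  [0,5] S/NP   >
    [0,2] (S/NP)/NP   >
      [0,1] "quickly" : ((S/NP)/NP)/NP
      [1,2] "here" : NP
    [2,5] NP   <
      [2,3] "found" : PP
      [3,5] NP\PP   <B
        [3,4] "saw" : (S\NP)\PP
        [4,5] "map" : NP\(S\NP)
  [5,7] NP   <
    [5,6] "song" : PP\S
    [6,7] "read" : NP\(PP\S)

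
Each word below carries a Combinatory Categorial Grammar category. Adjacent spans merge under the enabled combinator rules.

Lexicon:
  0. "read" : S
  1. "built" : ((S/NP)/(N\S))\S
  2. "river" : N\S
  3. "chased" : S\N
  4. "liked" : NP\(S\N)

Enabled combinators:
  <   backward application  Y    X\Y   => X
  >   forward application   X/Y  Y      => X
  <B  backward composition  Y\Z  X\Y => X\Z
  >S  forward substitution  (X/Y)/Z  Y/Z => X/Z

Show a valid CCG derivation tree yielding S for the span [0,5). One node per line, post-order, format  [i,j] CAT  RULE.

[0,5] S   >
  [0,3] S/NP   >
    [0,2] (S/NP)/(N\S)   <
      [0,1] "read" : S
      [1,2] "built" : ((S/NP)/(N\S))\S
    [2,3] "river" : N\S
  [3,5] NP   <
    [3,4] "chased" : S\N
    [4,5] "liked" : NP\(S\N)

[0,1] S  lex  "read"
[1,2] ((S/NP)/(N\S))\S  lex  "built"
[0,2] (S/NP)/(N\S)  <  k=1
[2,3] N\S  lex  "river"
[0,3] S/NP  >  k=2
[3,4] S\N  lex  "chased"
[4,5] NP\(S\N)  lex  "liked"
[3,5] NP  <  k=4
[0,5] S  >  k=3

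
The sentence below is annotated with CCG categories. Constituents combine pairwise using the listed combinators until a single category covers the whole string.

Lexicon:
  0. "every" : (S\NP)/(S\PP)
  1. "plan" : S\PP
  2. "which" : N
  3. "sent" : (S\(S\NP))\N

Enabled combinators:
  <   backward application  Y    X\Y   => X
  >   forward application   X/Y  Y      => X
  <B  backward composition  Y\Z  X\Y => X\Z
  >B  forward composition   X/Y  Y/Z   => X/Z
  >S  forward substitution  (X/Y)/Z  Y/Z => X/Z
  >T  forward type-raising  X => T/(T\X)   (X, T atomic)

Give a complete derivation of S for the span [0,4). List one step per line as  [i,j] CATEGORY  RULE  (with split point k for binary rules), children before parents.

[0,1] (S\NP)/(S\PP)  lex  "every"
[1,2] S\PP  lex  "plan"
[0,2] S\NP  >  k=1
[2,3] N  lex  "which"
[3,4] (S\(S\NP))\N  lex  "sent"
[2,4] S\(S\NP)  <  k=3
[0,4] S  <  k=2

[0,4] S   <
  [0,2] S\NP   >
    [0,1] "every" : (S\NP)/(S\PP)
    [1,2] "plan" : S\PP
  [2,4] S\(S\NP)   <
    [2,3] "which" : N
    [3,4] "sent" : (S\(S\NP))\N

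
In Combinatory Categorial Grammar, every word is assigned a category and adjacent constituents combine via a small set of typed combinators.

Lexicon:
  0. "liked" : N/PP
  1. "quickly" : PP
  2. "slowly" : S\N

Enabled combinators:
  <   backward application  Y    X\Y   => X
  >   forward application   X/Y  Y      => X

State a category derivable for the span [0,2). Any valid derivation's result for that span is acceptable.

N

[0,3] S   <
  [0,2] N   >
    [0,1] "liked" : N/PP
    [1,2] "quickly" : PP
  [2,3] "slowly" : S\N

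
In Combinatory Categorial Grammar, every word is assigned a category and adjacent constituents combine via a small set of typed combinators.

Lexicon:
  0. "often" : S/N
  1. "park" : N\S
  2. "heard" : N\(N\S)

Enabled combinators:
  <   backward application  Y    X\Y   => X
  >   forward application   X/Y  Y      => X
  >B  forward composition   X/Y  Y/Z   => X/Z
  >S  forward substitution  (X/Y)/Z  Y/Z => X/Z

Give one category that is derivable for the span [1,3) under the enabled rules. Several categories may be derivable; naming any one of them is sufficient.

[0,3] S   >
  [0,1] "often" : S/N
  [1,3] N   <
    [1,2] "park" : N\S
    [2,3] "heard" : N\(N\S)

N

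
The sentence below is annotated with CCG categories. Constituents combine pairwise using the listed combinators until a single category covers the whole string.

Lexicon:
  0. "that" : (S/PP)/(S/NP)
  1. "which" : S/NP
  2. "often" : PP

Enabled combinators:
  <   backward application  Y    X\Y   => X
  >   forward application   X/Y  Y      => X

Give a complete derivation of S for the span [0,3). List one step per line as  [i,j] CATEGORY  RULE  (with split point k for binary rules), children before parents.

[0,1] (S/PP)/(S/NP)  lex  "that"
[1,2] S/NP  lex  "which"
[0,2] S/PP  >  k=1
[2,3] PP  lex  "often"
[0,3] S  >  k=2

[0,3] S   >
  [0,2] S/PP   >
    [0,1] "that" : (S/PP)/(S/NP)
    [1,2] "which" : S/NP
  [2,3] "often" : PP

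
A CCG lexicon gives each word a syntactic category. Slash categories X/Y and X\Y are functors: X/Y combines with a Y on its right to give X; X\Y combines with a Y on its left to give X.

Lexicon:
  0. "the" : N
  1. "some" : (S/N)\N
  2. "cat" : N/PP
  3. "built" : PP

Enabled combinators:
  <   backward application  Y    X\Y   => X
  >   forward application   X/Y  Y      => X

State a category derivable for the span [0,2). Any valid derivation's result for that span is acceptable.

[0,4] S   >
  [0,2] S/N   <
    [0,1] "the" : N
    [1,2] "some" : (S/N)\N
  [2,4] N   >
    [2,3] "cat" : N/PP
    [3,4] "built" : PP

S/N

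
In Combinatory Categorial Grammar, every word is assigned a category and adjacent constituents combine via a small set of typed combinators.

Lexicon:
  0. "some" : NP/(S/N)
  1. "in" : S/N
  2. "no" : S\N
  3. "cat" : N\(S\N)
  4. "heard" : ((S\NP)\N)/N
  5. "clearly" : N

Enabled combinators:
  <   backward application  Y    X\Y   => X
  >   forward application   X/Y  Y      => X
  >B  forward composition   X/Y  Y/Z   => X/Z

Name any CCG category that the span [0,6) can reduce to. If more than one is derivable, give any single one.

[0,6] S   <
  [0,2] NP   >
    [0,1] "some" : NP/(S/N)
    [1,2] "in" : S/N
  [2,6] S\NP   <
    [2,4] N   <
      [2,3] "no" : S\N
      [3,4] "cat" : N\(S\N)
    [4,6] (S\NP)\N   >
      [4,5] "heard" : ((S\NP)\N)/N
      [5,6] "clearly" : N

S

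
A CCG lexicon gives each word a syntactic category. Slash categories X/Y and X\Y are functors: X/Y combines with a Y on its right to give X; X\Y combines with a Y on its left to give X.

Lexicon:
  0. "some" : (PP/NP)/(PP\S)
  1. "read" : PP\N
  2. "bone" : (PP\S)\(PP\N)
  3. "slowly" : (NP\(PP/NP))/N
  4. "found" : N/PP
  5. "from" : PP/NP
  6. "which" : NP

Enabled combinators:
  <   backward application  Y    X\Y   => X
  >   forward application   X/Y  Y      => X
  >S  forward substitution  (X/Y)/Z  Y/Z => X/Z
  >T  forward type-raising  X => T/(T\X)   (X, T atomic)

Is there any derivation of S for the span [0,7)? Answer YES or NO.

(PP/NP)/(PP\S) PP\N (PP\S)\(PP\N) (NP\(PP/NP))/N N/PP PP/NP NP
CKY chart[0,7] = {N/(N\NP), NP, NP/(NP\NP), PP/(PP\NP), S/(S\NP)}; S ∉ chart

NO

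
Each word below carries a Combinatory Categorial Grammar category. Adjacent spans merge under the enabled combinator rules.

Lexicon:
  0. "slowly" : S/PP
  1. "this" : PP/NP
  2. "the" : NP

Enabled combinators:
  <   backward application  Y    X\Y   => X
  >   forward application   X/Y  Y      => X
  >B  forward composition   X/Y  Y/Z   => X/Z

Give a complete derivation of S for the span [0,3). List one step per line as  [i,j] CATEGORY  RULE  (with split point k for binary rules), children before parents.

[0,1] S/PP  lex  "slowly"
[1,2] PP/NP  lex  "this"
[2,3] NP  lex  "the"
[1,3] PP  >  k=2
[0,3] S  >  k=1

[0,3] S   >
  [0,1] "slowly" : S/PP
  [1,3] PP   >
    [1,2] "this" : PP/NP
    [2,3] "the" : NP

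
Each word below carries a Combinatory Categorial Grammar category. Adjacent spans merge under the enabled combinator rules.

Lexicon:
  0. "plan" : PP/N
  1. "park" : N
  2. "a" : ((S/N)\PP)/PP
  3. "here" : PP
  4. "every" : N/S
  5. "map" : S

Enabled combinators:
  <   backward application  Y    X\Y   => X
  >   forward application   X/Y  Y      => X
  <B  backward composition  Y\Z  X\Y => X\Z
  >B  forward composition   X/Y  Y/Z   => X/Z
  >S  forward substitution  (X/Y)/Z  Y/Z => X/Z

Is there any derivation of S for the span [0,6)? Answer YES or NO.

[0,6] S   >
  [0,4] S/N   <
    [0,2] PP   >
      [0,1] "plan" : PP/N
      [1,2] "park" : N
    [2,4] (S/N)\PP   >
      [2,3] "a" : ((S/N)\PP)/PP
      [3,4] "here" : PP
  [4,6] N   >
    [4,5] "every" : N/S
    [5,6] "map" : S

YES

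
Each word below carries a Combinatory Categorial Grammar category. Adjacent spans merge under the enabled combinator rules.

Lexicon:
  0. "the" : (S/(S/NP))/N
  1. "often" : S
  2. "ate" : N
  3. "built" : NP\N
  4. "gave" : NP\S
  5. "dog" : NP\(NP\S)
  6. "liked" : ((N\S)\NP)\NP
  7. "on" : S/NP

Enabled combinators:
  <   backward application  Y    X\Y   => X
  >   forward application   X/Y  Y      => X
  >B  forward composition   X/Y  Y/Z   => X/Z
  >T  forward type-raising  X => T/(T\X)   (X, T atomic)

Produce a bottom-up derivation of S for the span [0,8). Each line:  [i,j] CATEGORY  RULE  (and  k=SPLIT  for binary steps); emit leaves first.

[0,8] S   >
  [0,7] S/(S/NP)   >
    [0,1] "the" : (S/(S/NP))/N
    [1,7] N   >
      [1,2] N/(N\S)   >T
        [1,2] "often" : S
      [2,7] N\S   <
        [2,4] NP   <
          [2,3] "ate" : N
          [3,4] "built" : NP\N
        [4,7] (N\S)\NP   <
          [4,6] NP   <
            [4,5] "gave" : NP\S
            [5,6] "dog" : NP\(NP\S)
          [6,7] "liked" : ((N\S)\NP)\NP
  [7,8] "on" : S/NP

[0,1] (S/(S/NP))/N  lex  "the"
[1,2] S  lex  "often"
[1,2] N/(N\S)  >T
[2,3] N  lex  "ate"
[3,4] NP\N  lex  "built"
[2,4] NP  <  k=3
[4,5] NP\S  lex  "gave"
[5,6] NP\(NP\S)  lex  "dog"
[4,6] NP  <  k=5
[6,7] ((N\S)\NP)\NP  lex  "liked"
[4,7] (N\S)\NP  <  k=6
[2,7] N\S  <  k=4
[1,7] N  >  k=2
[0,7] S/(S/NP)  >  k=1
[7,8] S/NP  lex  "on"
[0,8] S  >  k=7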